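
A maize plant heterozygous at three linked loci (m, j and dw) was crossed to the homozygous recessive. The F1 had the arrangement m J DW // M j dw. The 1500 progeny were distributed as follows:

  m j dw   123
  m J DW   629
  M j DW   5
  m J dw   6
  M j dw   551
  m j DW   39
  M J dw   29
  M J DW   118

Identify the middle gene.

dw

The two rarest classes, m J dw and M j DW, are the double crossovers. Comparing them with the parentals, only the dw allele has switched, so dw is the middle locus and the order is j – dw – m.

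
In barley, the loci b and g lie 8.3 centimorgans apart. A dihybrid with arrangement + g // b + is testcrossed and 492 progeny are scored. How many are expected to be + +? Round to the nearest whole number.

A map distance of 8.3 centimorgans corresponds to a recombination frequency of 0.083.
The F1 is + g / b +, so + + is a recombinant gamete class with expected frequency r/2 = 0.083/2 = 0.0415.
Expected number = 0.0415 × 492 = 20.42 ≈ 20.

20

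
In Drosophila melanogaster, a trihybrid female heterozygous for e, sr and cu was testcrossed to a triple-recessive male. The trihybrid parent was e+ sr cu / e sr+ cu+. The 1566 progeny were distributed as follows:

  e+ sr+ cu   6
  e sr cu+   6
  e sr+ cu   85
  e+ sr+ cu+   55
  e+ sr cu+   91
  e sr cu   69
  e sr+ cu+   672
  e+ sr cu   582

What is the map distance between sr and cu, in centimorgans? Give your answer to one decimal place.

The two rarest classes, e+ sr+ cu and e sr cu+, are the double crossovers. Comparing them with the parentals, only the sr allele has switched, so sr is the middle locus and the order is cu – sr – e.
Crossovers in the cu–sr interval produce the single-crossover classes e+ sr cu+ and e sr+ cu (91 + 85 = 176) plus the double crossovers (12).
RF(cu–sr) = (176 + 12) / 1566 = 188/1566 = 0.1201 → 12.0 centimorgans.

12.0 centimorgans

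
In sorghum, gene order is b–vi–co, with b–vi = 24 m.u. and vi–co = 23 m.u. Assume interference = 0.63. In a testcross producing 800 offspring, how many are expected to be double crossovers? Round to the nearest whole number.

16

Map distances give recombination frequencies of 0.240 and 0.230 for the two intervals.
With interference 0.63 (so coincidence = 0.37), expected double-crossover frequency = 0.240 × 0.230 × 0.37 = 0.02042.
Expected number = 0.02042 × 800 = 16.34 ≈ 16.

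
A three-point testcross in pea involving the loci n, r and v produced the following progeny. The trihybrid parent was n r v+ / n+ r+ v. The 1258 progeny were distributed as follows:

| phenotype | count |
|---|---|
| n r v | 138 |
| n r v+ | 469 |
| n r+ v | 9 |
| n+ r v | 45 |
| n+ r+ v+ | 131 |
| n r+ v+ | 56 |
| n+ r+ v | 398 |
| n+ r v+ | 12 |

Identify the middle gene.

n

The two rarest classes, n+ r v+ and n r+ v, are the double crossovers. Comparing them with the parentals, only the n allele has switched, so n is the middle locus and the order is v – n – r.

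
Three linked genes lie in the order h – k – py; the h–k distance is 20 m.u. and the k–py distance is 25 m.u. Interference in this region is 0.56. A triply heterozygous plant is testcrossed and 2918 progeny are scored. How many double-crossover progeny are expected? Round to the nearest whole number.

Map distances give recombination frequencies of 0.200 and 0.250 for the two intervals.
With interference 0.56 (so coincidence = 0.44), expected double-crossover frequency = 0.200 × 0.250 × 0.44 = 0.02200.
Expected number = 0.02200 × 2918 = 64.20 ≈ 64.

64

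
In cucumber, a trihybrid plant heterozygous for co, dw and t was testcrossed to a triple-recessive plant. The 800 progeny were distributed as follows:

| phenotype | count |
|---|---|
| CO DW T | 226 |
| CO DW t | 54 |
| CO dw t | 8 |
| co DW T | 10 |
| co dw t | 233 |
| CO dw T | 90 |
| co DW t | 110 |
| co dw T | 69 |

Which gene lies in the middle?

The two most frequent reciprocal classes, co dw t and CO DW T, are the parental types, so the F1 was co dw t / CO DW T.
The two rarest classes, CO dw t and co DW T, are the double crossovers. Comparing them with the parentals, only the co allele has switched, so co is the middle locus and the order is dw – co – t.

co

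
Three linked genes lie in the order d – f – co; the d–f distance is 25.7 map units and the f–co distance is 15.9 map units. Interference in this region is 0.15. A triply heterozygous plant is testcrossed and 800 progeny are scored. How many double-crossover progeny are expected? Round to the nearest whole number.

28

Map distances give recombination frequencies of 0.257 and 0.159 for the two intervals.
With interference 0.15 (so coincidence = 0.85), expected double-crossover frequency = 0.257 × 0.159 × 0.85 = 0.03473.
Expected number = 0.03473 × 800 = 27.79 ≈ 28.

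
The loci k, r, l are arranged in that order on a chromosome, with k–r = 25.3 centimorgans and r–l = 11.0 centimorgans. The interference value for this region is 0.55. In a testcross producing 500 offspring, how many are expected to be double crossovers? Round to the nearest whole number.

Map distances give recombination frequencies of 0.253 and 0.110 for the two intervals.
With interference 0.55 (so coincidence = 0.45), expected double-crossover frequency = 0.253 × 0.110 × 0.45 = 0.01252.
Expected number = 0.01252 × 500 = 6.26 ≈ 6.

6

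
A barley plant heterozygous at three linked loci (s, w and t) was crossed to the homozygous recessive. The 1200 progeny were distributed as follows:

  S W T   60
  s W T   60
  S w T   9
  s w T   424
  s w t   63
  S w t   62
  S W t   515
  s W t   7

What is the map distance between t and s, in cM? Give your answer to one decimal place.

11.6 cM

The two most frequent reciprocal classes, S W t and s w T, are the parental types, so the F1 was S W t / s w T.
The two rarest classes, s W t and S w T, are the double crossovers. Comparing them with the parentals, only the s allele has switched, so s is the middle locus and the order is t – s – w.
Crossovers in the t–s interval produce the single-crossover classes S W T and s w t (60 + 63 = 123) plus the double crossovers (16).
RF(t–s) = (123 + 16) / 1200 = 139/1200 = 0.1158 → 11.6 cM.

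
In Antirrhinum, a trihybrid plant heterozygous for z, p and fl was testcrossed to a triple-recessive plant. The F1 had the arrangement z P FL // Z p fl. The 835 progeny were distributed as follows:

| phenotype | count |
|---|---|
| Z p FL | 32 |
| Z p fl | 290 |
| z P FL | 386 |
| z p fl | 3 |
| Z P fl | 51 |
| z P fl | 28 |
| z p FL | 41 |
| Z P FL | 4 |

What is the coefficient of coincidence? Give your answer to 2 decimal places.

0.88

The two rarest classes, Z P FL and z p fl, are the double crossovers. Comparing them with the parentals, only the z allele has switched, so z is the middle locus and the order is p – z – fl.
p–z: (92 + 7)/835 = 0.1186; z–fl: (60 + 7)/835 = 0.0802.
Expected DCO frequency = 0.1186 × 0.0802 ≈ 0.00951; observed = 7/835 ≈ 0.00838.
Coefficient of coincidence = 0.00838/0.00951 ≈ 0.88.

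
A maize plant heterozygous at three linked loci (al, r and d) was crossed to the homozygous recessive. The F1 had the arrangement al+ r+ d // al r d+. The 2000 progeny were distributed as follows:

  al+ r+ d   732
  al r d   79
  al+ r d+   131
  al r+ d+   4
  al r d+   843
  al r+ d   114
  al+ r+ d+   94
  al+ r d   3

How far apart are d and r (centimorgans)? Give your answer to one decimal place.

The two rarest classes, al+ r d and al r+ d+, are the double crossovers. Comparing them with the parentals, only the r allele has switched, so r is the middle locus and the order is al – r – d.
Crossovers in the r–d interval produce the single-crossover classes al+ r+ d+ and al r d (94 + 79 = 173) plus the double crossovers (7).
RF(r–d) = (173 + 7) / 2000 = 180/2000 = 0.0900 → 9.0 centimorgans.

9.0 centimorgans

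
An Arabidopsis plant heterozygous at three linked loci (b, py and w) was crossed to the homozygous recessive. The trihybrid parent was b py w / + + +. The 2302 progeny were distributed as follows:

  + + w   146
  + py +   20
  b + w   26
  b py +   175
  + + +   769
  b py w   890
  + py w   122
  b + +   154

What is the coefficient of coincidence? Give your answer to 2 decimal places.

0.90

The two rarest classes, b + w and + py +, are the double crossovers. Comparing them with the parentals, only the py allele has switched, so py is the middle locus and the order is b – py – w.
b–py: (276 + 46)/2302 = 0.1399; py–w: (321 + 46)/2302 = 0.1594.
Expected DCO frequency = 0.1399 × 0.1594 ≈ 0.02230; observed = 46/2302 ≈ 0.01998.
Coefficient of coincidence = 0.01998/0.02230 ≈ 0.90.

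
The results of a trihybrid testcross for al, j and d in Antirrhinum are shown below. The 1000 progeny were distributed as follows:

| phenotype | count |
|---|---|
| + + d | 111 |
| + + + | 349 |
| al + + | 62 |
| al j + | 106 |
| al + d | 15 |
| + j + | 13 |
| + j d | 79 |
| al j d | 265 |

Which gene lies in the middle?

The two most frequent reciprocal classes, al j d and + + +, are the parental types, so the F1 was al j d / + + +.
The two rarest classes, al + d and + j +, are the double crossovers. Comparing them with the parentals, only the j allele has switched, so j is the middle locus and the order is d – j – al.

j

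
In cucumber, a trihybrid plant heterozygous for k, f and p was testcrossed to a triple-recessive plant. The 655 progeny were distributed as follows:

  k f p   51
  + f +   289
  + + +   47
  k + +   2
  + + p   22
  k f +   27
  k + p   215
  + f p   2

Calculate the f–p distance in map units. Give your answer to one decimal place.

15.6 map units

The two most frequent reciprocal classes, + f + and k + p, are the parental types, so the F1 was + f + / k + p.
The two rarest classes, + f p and k + +, are the double crossovers. Comparing them with the parentals, only the p allele has switched, so p is the middle locus and the order is f – p – k.
Crossovers in the f–p interval produce the single-crossover classes + + + and k f p (47 + 51 = 98) plus the double crossovers (4).
RF(f–p) = (98 + 4) / 655 = 102/655 = 0.1557 → 15.6 map units.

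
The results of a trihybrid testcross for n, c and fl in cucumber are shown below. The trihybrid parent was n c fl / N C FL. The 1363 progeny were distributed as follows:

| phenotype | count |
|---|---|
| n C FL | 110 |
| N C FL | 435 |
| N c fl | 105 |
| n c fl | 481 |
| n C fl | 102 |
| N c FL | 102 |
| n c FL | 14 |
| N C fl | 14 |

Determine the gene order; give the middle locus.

The two rarest classes, n c FL and N C fl, are the double crossovers. Comparing them with the parentals, only the fl allele has switched, so fl is the middle locus and the order is c – fl – n.

fl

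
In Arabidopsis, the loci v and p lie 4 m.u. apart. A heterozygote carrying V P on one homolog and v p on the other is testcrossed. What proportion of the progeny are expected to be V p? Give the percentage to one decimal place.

A map distance of 4 m.u. corresponds to a recombination frequency of 0.040.
The F1 is V P / v p, so V p is a recombinant gamete class with expected frequency r/2 = 0.040/2 = 0.0200.
That is 0.0200 = 2.0% of the progeny.

2.0%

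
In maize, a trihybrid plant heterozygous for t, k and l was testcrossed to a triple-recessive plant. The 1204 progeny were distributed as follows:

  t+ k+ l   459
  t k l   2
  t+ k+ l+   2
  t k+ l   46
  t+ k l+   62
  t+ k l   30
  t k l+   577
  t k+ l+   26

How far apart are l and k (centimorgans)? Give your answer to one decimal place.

The two most frequent reciprocal classes, t+ k+ l and t k l+, are the parental types, so the F1 was t+ k+ l / t k l+.
The two rarest classes, t+ k+ l+ and t k l, are the double crossovers. Comparing them with the parentals, only the l allele has switched, so l is the middle locus and the order is k – l – t.
Crossovers in the k–l interval produce the single-crossover classes t+ k l and t k+ l+ (30 + 26 = 56) plus the double crossovers (4).
RF(k–l) = (56 + 4) / 1204 = 60/1204 = 0.0498 → 5.0 centimorgans.

5.0 centimorgans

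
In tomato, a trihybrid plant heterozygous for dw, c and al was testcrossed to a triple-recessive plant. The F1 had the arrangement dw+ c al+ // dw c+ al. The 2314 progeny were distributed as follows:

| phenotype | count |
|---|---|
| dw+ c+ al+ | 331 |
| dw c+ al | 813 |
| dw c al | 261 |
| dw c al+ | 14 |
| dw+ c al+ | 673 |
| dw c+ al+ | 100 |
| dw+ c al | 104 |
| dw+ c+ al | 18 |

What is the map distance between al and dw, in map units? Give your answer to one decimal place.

The two rarest classes, dw c al+ and dw+ c+ al, are the double crossovers. Comparing them with the parentals, only the dw allele has switched, so dw is the middle locus and the order is al – dw – c.
Crossovers in the al–dw interval produce the single-crossover classes dw+ c al and dw c+ al+ (104 + 100 = 204) plus the double crossovers (32).
RF(al–dw) = (204 + 32) / 2314 = 236/2314 = 0.1020 → 10.2 map units.

10.2 map units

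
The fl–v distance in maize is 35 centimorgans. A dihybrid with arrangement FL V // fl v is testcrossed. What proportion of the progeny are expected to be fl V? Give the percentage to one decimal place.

A map distance of 35 centimorgans corresponds to a recombination frequency of 0.350.
The F1 is FL V / fl v, so fl V is a recombinant gamete class with expected frequency r/2 = 0.350/2 = 0.1750.
That is 0.1750 = 17.5% of the progeny.

17.5%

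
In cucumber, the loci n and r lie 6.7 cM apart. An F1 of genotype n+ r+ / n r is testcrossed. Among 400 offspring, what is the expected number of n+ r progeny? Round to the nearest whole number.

13

A map distance of 6.7 cM corresponds to a recombination frequency of 0.067.
The F1 is n+ r+ / n r, so n+ r is a recombinant gamete class with expected frequency r/2 = 0.067/2 = 0.0335.
Expected number = 0.0335 × 400 = 13.40 ≈ 13.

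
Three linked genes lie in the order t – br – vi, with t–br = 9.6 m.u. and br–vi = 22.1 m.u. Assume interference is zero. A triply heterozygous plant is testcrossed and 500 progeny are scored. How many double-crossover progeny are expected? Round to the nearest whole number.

Map distances give recombination frequencies of 0.096 and 0.221 for the two intervals.
With no interference, expected double-crossover frequency = 0.096 × 0.221 = 0.02122.
Expected number = 0.02122 × 500 = 10.61 ≈ 11.

11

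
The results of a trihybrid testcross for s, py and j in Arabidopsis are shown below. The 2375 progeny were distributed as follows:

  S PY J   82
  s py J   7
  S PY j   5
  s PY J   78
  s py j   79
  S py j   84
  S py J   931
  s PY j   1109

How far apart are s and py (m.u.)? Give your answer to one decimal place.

7.3 m.u.

The two most frequent reciprocal classes, s PY j and S py J, are the parental types, so the F1 was s PY j / S py J.
The two rarest classes, S PY j and s py J, are the double crossovers. Comparing them with the parentals, only the s allele has switched, so s is the middle locus and the order is j – s – py.
Crossovers in the s–py interval produce the single-crossover classes s py j and S PY J (79 + 82 = 161) plus the double crossovers (12).
RF(s–py) = (161 + 12) / 2375 = 173/2375 = 0.0728 → 7.3 m.u.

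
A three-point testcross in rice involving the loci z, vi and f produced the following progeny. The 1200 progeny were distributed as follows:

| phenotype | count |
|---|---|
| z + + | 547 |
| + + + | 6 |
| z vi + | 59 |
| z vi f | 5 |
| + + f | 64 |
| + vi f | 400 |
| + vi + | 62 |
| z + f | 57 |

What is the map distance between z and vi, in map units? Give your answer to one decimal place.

11.2 map units

The two most frequent reciprocal classes, + vi f and z + +, are the parental types, so the F1 was + vi f / z + +.
The two rarest classes, z vi f and + + +, are the double crossovers. Comparing them with the parentals, only the z allele has switched, so z is the middle locus and the order is f – z – vi.
Crossovers in the z–vi interval produce the single-crossover classes + + f and z vi + (64 + 59 = 123) plus the double crossovers (11).
RF(z–vi) = (123 + 11) / 1200 = 134/1200 = 0.1117 → 11.2 map units.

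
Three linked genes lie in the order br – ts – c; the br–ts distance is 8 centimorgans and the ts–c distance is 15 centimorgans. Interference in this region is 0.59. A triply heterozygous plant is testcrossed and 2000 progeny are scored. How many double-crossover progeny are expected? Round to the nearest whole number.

Map distances give recombination frequencies of 0.080 and 0.150 for the two intervals.
With interference 0.59 (so coincidence = 0.41), expected double-crossover frequency = 0.080 × 0.150 × 0.41 = 0.00492.
Expected number = 0.00492 × 2000 = 9.84 ≈ 10.

10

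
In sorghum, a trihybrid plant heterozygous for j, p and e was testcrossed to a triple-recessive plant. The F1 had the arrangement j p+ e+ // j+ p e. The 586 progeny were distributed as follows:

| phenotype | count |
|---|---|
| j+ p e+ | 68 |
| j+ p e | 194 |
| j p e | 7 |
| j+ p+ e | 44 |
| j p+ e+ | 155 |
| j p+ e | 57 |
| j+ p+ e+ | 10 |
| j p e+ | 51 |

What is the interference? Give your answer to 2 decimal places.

0.37

The two rarest classes, j+ p+ e+ and j p e, are the double crossovers. Comparing them with the parentals, only the j allele has switched, so j is the middle locus and the order is p – j – e.
p–j: (95 + 17)/586 = 0.1911; j–e: (125 + 17)/586 = 0.2423.
Expected DCO frequency = 0.1911 × 0.2423 ≈ 0.04630; observed = 17/586 ≈ 0.02901.
Coefficient of coincidence = 0.02901/0.04630 ≈ 0.63; interference = 1 − 0.63 = 0.37.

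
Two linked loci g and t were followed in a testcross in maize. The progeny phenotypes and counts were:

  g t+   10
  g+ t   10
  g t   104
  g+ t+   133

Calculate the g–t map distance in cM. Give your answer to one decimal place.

7.8 cM

The two most frequent classes, g+ t+ (133) and g t (104), are the parental types, so the F1 was g+ t+ / g t.
The recombinant classes are g+ t and g t+: 10 + 10 = 20.
Recombination frequency = 20/257 = 0.0778 ≈ 7.8%, i.e. 7.8 cM.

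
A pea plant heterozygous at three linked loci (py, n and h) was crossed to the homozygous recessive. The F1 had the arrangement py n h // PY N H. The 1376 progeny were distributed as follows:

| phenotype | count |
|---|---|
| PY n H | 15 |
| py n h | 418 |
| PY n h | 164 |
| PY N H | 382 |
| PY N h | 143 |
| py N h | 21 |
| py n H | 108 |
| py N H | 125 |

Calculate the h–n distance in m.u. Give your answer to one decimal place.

The two rarest classes, py N h and PY n H, are the double crossovers. Comparing them with the parentals, only the n allele has switched, so n is the middle locus and the order is py – n – h.
Crossovers in the n–h interval produce the single-crossover classes py n H and PY N h (108 + 143 = 251) plus the double crossovers (36).
RF(n–h) = (251 + 36) / 1376 = 287/1376 = 0.2086 → 20.9 m.u.

20.9 m.u.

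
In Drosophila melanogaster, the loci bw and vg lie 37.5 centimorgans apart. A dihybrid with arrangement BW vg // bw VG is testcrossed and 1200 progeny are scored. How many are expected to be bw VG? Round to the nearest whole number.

A map distance of 37.5 centimorgans corresponds to a recombination frequency of 0.375.
The F1 is BW vg / bw VG, so bw VG is a parental gamete class with expected frequency (1 − r)/2 = 0.625/2 = 0.3125.
Expected number = 0.3125 × 1200 = 375.00 ≈ 375.

375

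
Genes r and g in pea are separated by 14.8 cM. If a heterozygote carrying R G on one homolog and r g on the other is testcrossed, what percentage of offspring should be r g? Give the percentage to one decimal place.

42.6%

A map distance of 14.8 cM corresponds to a recombination frequency of 0.148.
The F1 is R G / r g, so r g is a parental gamete class with expected frequency (1 − r)/2 = 0.852/2 = 0.4260.
That is 0.4260 = 42.6% of the progeny.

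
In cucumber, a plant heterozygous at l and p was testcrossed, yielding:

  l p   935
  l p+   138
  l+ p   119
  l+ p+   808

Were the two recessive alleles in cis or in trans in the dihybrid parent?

The two most frequent classes are l+ p+ (808) and l p (935); these are the parental (non-recombinant) types.
So the F1 carried l+ p+ on one chromosome and l p on the other — the recessive alleles are on the same chromosome (cis / coupling).

cis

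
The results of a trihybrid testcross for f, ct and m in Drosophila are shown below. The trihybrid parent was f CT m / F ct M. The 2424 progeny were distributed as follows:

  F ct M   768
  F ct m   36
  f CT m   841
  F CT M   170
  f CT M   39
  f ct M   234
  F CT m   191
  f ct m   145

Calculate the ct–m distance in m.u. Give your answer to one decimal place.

16.1 m.u.

The two rarest classes, f CT M and F ct m, are the double crossovers. Comparing them with the parentals, only the m allele has switched, so m is the middle locus and the order is ct – m – f.
Crossovers in the ct–m interval produce the single-crossover classes f ct m and F CT M (145 + 170 = 315) plus the double crossovers (75).
RF(ct–m) = (315 + 75) / 2424 = 390/2424 = 0.1609 → 16.1 m.u.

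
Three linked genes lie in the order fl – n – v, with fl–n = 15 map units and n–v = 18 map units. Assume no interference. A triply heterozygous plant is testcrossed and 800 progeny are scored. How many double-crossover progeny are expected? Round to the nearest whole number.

Map distances give recombination frequencies of 0.150 and 0.180 for the two intervals.
With no interference, expected double-crossover frequency = 0.150 × 0.180 = 0.02700.
Expected number = 0.02700 × 800 = 21.60 ≈ 22.

22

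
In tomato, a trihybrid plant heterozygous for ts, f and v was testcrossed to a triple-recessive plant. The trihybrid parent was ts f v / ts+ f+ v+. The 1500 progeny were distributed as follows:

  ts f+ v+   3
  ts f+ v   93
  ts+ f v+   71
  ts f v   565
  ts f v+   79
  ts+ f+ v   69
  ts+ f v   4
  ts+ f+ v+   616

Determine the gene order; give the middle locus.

The two rarest classes, ts+ f v and ts f+ v+, are the double crossovers. Comparing them with the parentals, only the ts allele has switched, so ts is the middle locus and the order is f – ts – v.

ts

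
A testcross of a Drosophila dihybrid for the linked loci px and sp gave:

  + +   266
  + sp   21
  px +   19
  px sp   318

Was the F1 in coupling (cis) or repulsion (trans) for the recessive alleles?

The two most frequent classes are + + (266) and px sp (318); these are the parental (non-recombinant) types.
So the F1 carried + + on one chromosome and px sp on the other — the recessive alleles are on the same chromosome (cis / coupling).

cis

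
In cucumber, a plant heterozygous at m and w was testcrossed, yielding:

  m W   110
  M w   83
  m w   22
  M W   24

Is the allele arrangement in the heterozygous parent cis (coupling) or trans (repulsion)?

trans

The two most frequent classes are M w (83) and m W (110); these are the parental (non-recombinant) types.
So the F1 carried M w on one chromosome and m W on the other — the recessive alleles are on opposite chromosomes (trans / repulsion).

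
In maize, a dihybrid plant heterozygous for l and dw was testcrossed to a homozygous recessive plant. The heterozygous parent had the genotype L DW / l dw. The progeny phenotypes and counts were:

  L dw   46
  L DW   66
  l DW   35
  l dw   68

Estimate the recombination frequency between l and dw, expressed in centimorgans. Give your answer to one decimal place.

The recombinant classes are L dw and l DW: 46 + 35 = 81.
Recombination frequency = 81/215 = 0.3767 ≈ 37.7%, i.e. 37.7 centimorgans.

37.7 centimorgans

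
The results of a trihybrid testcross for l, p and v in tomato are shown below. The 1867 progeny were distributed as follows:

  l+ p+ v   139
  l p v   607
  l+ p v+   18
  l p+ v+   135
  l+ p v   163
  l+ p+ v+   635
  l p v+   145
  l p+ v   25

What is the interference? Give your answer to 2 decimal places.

0.28

The two most frequent reciprocal classes, l p v and l+ p+ v+, are the parental types, so the F1 was l p v / l+ p+ v+.
The two rarest classes, l p+ v and l+ p v+, are the double crossovers. Comparing them with the parentals, only the p allele has switched, so p is the middle locus and the order is l – p – v.
l–p: (298 + 43)/1867 = 0.1826; p–v: (284 + 43)/1867 = 0.1751.
Expected DCO frequency = 0.1826 × 0.1751 ≈ 0.03197; observed = 43/1867 ≈ 0.02303.
Coefficient of coincidence = 0.02303/0.03197 ≈ 0.72; interference = 1 − 0.72 = 0.28.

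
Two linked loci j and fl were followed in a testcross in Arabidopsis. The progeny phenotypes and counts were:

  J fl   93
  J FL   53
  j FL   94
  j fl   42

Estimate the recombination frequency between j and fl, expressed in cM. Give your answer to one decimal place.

The two most frequent classes, J fl (93) and j FL (94), are the parental types, so the F1 was J fl / j FL.
The recombinant classes are J FL and j fl: 53 + 42 = 95.
Recombination frequency = 95/282 = 0.3369 ≈ 33.7%, i.e. 33.7 cM.

33.7 cM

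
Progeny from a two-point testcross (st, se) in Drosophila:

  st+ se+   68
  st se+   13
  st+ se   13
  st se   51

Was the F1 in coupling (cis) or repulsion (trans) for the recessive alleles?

cis

The two most frequent classes are st+ se+ (68) and st se (51); these are the parental (non-recombinant) types.
So the F1 carried st+ se+ on one chromosome and st se on the other — the recessive alleles are on the same chromosome (cis / coupling).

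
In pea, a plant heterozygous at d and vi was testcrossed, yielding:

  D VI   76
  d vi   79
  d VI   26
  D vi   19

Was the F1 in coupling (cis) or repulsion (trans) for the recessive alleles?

The two most frequent classes are D VI (76) and d vi (79); these are the parental (non-recombinant) types.
So the F1 carried D VI on one chromosome and d vi on the other — the recessive alleles are on the same chromosome (cis / coupling).

cis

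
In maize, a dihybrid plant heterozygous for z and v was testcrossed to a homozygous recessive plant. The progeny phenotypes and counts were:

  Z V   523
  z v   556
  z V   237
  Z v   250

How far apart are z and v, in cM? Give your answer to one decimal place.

The two most frequent classes, Z V (523) and z v (556), are the parental types, so the F1 was Z V / z v.
The recombinant classes are Z v and z V: 250 + 237 = 487.
Recombination frequency = 487/1566 = 0.3110 ≈ 31.1%, i.e. 31.1 cM.

31.1 cM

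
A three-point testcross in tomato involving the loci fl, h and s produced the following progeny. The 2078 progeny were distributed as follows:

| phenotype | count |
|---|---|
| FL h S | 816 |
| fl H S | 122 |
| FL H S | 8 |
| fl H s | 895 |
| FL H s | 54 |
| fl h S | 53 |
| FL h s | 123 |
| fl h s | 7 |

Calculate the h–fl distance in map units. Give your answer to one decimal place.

5.9 map units

The two most frequent reciprocal classes, fl H s and FL h S, are the parental types, so the F1 was fl H s / FL h S.
The two rarest classes, fl h s and FL H S, are the double crossovers. Comparing them with the parentals, only the h allele has switched, so h is the middle locus and the order is s – h – fl.
Crossovers in the h–fl interval produce the single-crossover classes FL H s and fl h S (54 + 53 = 107) plus the double crossovers (15).
RF(h–fl) = (107 + 15) / 2078 = 122/2078 = 0.0587 → 5.9 map units.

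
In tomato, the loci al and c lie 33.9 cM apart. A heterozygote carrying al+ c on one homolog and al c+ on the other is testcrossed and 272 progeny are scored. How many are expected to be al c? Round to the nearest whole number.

A map distance of 33.9 cM corresponds to a recombination frequency of 0.339.
The F1 is al+ c / al c+, so al c is a recombinant gamete class with expected frequency r/2 = 0.339/2 = 0.1695.
Expected number = 0.1695 × 272 = 46.10 ≈ 46.

46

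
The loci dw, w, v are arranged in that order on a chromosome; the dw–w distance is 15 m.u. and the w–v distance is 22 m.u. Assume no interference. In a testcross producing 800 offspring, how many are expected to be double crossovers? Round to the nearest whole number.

26

Map distances give recombination frequencies of 0.150 and 0.220 for the two intervals.
With no interference, expected double-crossover frequency = 0.150 × 0.220 = 0.03300.
Expected number = 0.03300 × 800 = 26.40 ≈ 26.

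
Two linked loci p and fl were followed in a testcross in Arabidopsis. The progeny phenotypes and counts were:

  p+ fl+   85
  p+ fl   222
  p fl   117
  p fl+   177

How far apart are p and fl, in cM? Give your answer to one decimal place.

33.6 cM

The two most frequent classes, p+ fl (222) and p fl+ (177), are the parental types, so the F1 was p+ fl / p fl+.
The recombinant classes are p+ fl+ and p fl: 85 + 117 = 202.
Recombination frequency = 202/601 = 0.3361 ≈ 33.6%, i.e. 33.6 cM.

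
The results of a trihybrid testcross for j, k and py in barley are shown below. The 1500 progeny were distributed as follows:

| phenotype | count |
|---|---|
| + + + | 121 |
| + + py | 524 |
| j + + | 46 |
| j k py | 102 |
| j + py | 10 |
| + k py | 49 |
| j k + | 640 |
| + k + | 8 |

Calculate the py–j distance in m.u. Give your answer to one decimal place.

The two most frequent reciprocal classes, j k + and + + py, are the parental types, so the F1 was j k + / + + py.
The two rarest classes, + k + and j + py, are the double crossovers. Comparing them with the parentals, only the j allele has switched, so j is the middle locus and the order is k – j – py.
Crossovers in the j–py interval produce the single-crossover classes j k py and + + + (102 + 121 = 223) plus the double crossovers (18).
RF(j–py) = (223 + 18) / 1500 = 241/1500 = 0.1607 → 16.1 m.u.

16.1 m.u.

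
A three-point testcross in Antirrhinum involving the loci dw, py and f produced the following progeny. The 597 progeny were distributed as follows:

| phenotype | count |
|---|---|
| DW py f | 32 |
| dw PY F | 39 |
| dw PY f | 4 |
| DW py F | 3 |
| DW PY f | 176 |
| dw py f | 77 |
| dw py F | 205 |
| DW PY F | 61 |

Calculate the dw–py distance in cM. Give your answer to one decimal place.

The two most frequent reciprocal classes, DW PY f and dw py F, are the parental types, so the F1 was DW PY f / dw py F.
The two rarest classes, dw PY f and DW py F, are the double crossovers. Comparing them with the parentals, only the dw allele has switched, so dw is the middle locus and the order is py – dw – f.
Crossovers in the py–dw interval produce the single-crossover classes DW py f and dw PY F (32 + 39 = 71) plus the double crossovers (7).
RF(py–dw) = (71 + 7) / 597 = 78/597 = 0.1307 → 13.1 cM.

13.1 cM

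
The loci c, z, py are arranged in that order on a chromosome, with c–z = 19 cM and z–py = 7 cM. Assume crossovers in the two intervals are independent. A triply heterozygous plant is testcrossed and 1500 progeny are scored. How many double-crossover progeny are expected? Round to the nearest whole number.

Map distances give recombination frequencies of 0.190 and 0.070 for the two intervals.
With no interference, expected double-crossover frequency = 0.190 × 0.070 = 0.01330.
Expected number = 0.01330 × 1500 = 19.95 ≈ 20.

20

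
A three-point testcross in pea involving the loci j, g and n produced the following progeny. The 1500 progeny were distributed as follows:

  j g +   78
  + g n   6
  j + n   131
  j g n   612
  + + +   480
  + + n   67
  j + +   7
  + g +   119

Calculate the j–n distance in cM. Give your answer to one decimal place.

10.5 cM

The two most frequent reciprocal classes, + + + and j g n, are the parental types, so the F1 was + + + / j g n.
The two rarest classes, j + + and + g n, are the double crossovers. Comparing them with the parentals, only the j allele has switched, so j is the middle locus and the order is g – j – n.
Crossovers in the j–n interval produce the single-crossover classes + + n and j g + (67 + 78 = 145) plus the double crossovers (13).
RF(j–n) = (145 + 13) / 1500 = 158/1500 = 0.1053 → 10.5 cM.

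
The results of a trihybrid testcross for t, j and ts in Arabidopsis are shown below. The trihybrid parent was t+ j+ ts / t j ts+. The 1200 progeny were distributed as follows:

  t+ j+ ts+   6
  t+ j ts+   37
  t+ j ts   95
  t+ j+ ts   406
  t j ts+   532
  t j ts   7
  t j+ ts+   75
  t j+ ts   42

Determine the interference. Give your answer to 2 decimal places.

The two rarest classes, t+ j+ ts+ and t j ts, are the double crossovers. Comparing them with the parentals, only the ts allele has switched, so ts is the middle locus and the order is j – ts – t.
j–ts: (170 + 13)/1200 = 0.1525; ts–t: (79 + 13)/1200 = 0.0767.
Expected DCO frequency = 0.1525 × 0.0767 ≈ 0.01170; observed = 13/1200 ≈ 0.01083.
Coefficient of coincidence = 0.01083/0.01170 ≈ 0.93; interference = 1 − 0.93 = 0.07.

0.07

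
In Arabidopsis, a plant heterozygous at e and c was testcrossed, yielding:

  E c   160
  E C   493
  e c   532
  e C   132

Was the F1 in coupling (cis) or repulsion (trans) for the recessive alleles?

cis

The two most frequent classes are E C (493) and e c (532); these are the parental (non-recombinant) types.
So the F1 carried E C on one chromosome and e c on the other — the recessive alleles are on the same chromosome (cis / coupling).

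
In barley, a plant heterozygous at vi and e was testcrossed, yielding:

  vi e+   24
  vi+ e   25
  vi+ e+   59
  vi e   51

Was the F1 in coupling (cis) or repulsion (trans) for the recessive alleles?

cis

The two most frequent classes are vi+ e+ (59) and vi e (51); these are the parental (non-recombinant) types.
So the F1 carried vi+ e+ on one chromosome and vi e on the other — the recessive alleles are on the same chromosome (cis / coupling).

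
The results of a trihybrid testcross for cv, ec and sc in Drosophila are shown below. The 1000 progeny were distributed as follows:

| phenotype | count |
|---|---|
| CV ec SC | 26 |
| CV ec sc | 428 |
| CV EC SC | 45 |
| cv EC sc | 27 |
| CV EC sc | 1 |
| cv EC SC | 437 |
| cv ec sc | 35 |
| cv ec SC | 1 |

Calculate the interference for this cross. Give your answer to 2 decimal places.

0.56

The two most frequent reciprocal classes, CV ec sc and cv EC SC, are the parental types, so the F1 was CV ec sc / cv EC SC.
The two rarest classes, CV EC sc and cv ec SC, are the double crossovers. Comparing them with the parentals, only the ec allele has switched, so ec is the middle locus and the order is sc – ec – cv.
sc–ec: (53 + 2)/1000 = 0.0550; ec–cv: (80 + 2)/1000 = 0.0820.
Expected DCO frequency = 0.0550 × 0.0820 ≈ 0.00451; observed = 2/1000 ≈ 0.00200.
Coefficient of coincidence = 0.00200/0.00451 ≈ 0.44; interference = 1 − 0.44 = 0.56.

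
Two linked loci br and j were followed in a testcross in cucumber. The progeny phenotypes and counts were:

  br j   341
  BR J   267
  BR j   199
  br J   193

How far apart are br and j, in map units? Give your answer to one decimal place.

The two most frequent classes, BR J (267) and br j (341), are the parental types, so the F1 was BR J / br j.
The recombinant classes are BR j and br J: 199 + 193 = 392.
Recombination frequency = 392/1000 = 0.3920 ≈ 39.2%, i.e. 39.2 map units.

39.2 map units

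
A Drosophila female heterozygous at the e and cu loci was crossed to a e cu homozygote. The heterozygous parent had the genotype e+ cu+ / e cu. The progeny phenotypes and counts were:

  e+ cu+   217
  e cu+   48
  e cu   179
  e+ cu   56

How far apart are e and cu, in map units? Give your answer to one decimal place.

20.8 map units

The recombinant classes are e+ cu and e cu+: 56 + 48 = 104.
Recombination frequency = 104/500 = 0.2080 ≈ 20.8%, i.e. 20.8 map units.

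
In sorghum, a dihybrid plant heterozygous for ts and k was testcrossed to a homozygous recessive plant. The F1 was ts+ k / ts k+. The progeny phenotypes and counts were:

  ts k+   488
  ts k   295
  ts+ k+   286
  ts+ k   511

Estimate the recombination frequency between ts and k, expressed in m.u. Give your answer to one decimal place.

36.8 m.u.

The recombinant classes are ts+ k+ and ts k: 286 + 295 = 581.
Recombination frequency = 581/1580 = 0.3677 ≈ 36.8%, i.e. 36.8 m.u.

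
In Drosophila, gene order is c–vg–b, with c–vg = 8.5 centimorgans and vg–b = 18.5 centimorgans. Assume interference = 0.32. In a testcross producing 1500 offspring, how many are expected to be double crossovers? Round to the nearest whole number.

16

Map distances give recombination frequencies of 0.085 and 0.185 for the two intervals.
With interference 0.32 (so coincidence = 0.68), expected double-crossover frequency = 0.085 × 0.185 × 0.68 = 0.01069.
Expected number = 0.01069 × 1500 = 16.04 ≈ 16.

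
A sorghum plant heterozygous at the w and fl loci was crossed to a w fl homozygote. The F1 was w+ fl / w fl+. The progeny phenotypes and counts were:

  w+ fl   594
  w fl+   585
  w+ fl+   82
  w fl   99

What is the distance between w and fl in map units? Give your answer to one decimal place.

The recombinant classes are w+ fl+ and w fl: 82 + 99 = 181.
Recombination frequency = 181/1360 = 0.1331 ≈ 13.3%, i.e. 13.3 map units.

13.3 map units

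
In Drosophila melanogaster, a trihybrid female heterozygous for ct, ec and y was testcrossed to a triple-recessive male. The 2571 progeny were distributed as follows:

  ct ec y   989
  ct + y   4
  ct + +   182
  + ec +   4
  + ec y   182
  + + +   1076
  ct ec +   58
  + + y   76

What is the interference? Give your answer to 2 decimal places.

The two most frequent reciprocal classes, + + + and ct ec y, are the parental types, so the F1 was + + + / ct ec y.
The two rarest classes, + ec + and ct + y, are the double crossovers. Comparing them with the parentals, only the ec allele has switched, so ec is the middle locus and the order is y – ec – ct.
y–ec: (134 + 8)/2571 = 0.0552; ec–ct: (364 + 8)/2571 = 0.1447.
Expected DCO frequency = 0.0552 × 0.1447 ≈ 0.00799; observed = 8/2571 ≈ 0.00311.
Coefficient of coincidence = 0.00311/0.00799 ≈ 0.39; interference = 1 − 0.39 = 0.61.

0.61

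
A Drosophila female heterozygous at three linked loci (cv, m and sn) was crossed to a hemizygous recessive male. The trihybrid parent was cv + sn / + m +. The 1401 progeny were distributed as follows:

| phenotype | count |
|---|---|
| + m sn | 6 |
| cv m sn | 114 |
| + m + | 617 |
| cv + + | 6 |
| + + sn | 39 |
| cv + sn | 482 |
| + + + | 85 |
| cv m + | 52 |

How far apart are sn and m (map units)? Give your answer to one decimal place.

15.1 map units

The two rarest classes, cv + + and + m sn, are the double crossovers. Comparing them with the parentals, only the sn allele has switched, so sn is the middle locus and the order is m – sn – cv.
Crossovers in the m–sn interval produce the single-crossover classes cv m sn and + + + (114 + 85 = 199) plus the double crossovers (12).
RF(m–sn) = (199 + 12) / 1401 = 211/1401 = 0.1506 → 15.1 map units.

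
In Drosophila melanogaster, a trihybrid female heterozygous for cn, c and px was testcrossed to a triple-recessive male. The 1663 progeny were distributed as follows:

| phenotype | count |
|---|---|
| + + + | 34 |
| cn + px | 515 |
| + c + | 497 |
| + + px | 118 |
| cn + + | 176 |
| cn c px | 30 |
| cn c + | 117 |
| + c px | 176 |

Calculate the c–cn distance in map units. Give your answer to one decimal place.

The two most frequent reciprocal classes, + c + and cn + px, are the parental types, so the F1 was + c + / cn + px.
The two rarest classes, + + + and cn c px, are the double crossovers. Comparing them with the parentals, only the c allele has switched, so c is the middle locus and the order is cn – c – px.
Crossovers in the cn–c interval produce the single-crossover classes cn c + and + + px (117 + 118 = 235) plus the double crossovers (64).
RF(cn–c) = (235 + 64) / 1663 = 299/1663 = 0.1798 → 18.0 map units.

18.0 map units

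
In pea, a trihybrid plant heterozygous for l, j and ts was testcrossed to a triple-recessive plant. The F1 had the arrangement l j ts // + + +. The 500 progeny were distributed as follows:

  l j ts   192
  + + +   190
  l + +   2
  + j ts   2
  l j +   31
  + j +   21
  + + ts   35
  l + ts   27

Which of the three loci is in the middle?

l

The two rarest classes, + j ts and l + +, are the double crossovers. Comparing them with the parentals, only the l allele has switched, so l is the middle locus and the order is j – l – ts.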